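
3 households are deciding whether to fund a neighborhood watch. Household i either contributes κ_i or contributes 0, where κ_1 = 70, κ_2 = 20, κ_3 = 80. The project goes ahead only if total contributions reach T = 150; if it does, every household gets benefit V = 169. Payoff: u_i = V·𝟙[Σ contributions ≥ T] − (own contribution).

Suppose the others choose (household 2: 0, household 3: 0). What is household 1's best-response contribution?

0

Others' total = 0. Even contributing 70 gives 70 < 150: no benefit either way.
Best response: 0.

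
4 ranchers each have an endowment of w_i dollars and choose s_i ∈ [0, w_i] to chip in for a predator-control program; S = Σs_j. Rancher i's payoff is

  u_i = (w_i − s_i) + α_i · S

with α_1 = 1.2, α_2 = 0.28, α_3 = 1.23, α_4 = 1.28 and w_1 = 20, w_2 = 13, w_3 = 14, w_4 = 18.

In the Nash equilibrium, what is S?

∂u_i/∂s_i = α_i − 1, so rancher i contributes w_i if α_i > 1, else 0.
α_i > 1 for i ∈ {1, 3, 4}; NE contributions (20, 0, 14, 18), S = 52.

52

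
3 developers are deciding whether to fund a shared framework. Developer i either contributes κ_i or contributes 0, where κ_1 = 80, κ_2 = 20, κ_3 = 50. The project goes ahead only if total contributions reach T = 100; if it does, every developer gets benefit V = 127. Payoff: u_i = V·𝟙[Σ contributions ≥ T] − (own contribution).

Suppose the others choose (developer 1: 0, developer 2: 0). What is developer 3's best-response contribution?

0

Others' total = 0. Even contributing 50 gives 50 < 100: no benefit either way.
Best response: 0.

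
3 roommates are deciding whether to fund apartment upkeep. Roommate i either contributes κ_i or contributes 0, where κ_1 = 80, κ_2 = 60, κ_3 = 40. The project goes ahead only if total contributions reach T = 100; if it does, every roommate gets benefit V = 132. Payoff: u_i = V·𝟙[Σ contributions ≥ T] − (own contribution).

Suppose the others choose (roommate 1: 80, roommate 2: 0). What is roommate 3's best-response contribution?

40

Others' total = 80. Contributing 40 brings total to 120 ≥ 100: gain V − κ_3 = 92.
Best response: 40.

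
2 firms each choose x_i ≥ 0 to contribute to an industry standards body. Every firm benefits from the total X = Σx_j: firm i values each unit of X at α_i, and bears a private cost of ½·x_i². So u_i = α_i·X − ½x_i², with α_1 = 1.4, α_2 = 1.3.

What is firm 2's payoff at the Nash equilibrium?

Firm i's FOC: ∂u_i/∂x_i = α_i − x_i = 0, so x_i* = α_i.
NE contributions = (1.4, 1.3); X = 2.7.
u_2 = α_2·X − ½·(x_2)² = 1.3·2.7 − ½·1.3² = 2.665.

2.665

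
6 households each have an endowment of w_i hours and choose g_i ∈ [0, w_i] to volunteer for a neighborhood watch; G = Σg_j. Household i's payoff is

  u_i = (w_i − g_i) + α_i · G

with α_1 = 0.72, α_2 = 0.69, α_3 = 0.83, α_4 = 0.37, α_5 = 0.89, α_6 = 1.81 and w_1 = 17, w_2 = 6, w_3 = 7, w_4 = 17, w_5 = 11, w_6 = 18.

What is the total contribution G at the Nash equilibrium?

∂u_i/∂g_i = α_i − 1, so household i contributes w_i if α_i > 1, else 0.
α_i > 1 for i ∈ {6}; NE contributions (0, 0, 0, 0, 0, 18), G = 18.

18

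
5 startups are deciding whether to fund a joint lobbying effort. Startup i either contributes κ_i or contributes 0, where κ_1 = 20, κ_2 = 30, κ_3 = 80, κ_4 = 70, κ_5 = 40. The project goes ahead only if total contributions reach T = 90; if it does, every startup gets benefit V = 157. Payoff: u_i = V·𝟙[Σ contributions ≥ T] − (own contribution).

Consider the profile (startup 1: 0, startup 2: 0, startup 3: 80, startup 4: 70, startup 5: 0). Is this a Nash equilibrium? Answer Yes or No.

Total = 150 ≥ 90: provided.
Startup 1 (pledges 0, payoff 157): pledging 20 → total 170, payoff 137. No gain.
Startup 2 (pledges 0, payoff 157): pledging 30 → total 180, payoff 127. No gain.
Startup 3 (pledges 80, payoff 77): dropping to 0 → total 70, payoff 0. No gain.
Startup 4 (pledges 70, payoff 87): dropping to 0 → total 80, payoff 0. No gain.
Startup 5 (pledges 0, payoff 157): pledging 40 → total 190, payoff 117. No gain.

Yes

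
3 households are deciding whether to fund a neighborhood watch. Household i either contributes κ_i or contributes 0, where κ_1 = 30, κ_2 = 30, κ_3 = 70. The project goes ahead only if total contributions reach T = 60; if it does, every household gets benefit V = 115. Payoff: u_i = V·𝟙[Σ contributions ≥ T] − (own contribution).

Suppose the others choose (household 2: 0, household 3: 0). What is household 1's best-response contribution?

Others' total = 0. Even contributing 30 gives 30 < 60: no benefit either way.
Best response: 0.

0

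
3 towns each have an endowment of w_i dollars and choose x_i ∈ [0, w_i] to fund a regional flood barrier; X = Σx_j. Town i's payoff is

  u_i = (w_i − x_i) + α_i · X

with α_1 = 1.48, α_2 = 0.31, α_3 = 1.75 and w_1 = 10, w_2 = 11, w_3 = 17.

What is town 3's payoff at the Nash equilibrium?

47.25

∂u_i/∂x_i = α_i − 1, so town i contributes w_i if α_i > 1, else 0.
α_i > 1 for i ∈ {1, 3}; NE contributions (10, 0, 17), X = 27.
u_3 = (17 − 17) + 1.75·27 = 47.25.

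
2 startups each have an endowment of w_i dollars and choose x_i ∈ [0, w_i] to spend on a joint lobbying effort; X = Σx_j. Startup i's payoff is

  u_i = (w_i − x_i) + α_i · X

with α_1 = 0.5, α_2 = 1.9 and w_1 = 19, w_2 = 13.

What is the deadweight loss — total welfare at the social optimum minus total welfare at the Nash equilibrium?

26.6

∂u_i/∂x_i = α_i − 1, so startup i contributes w_i if α_i > 1, else 0.
α_i > 1 for i ∈ {2}; NE contributions (0, 13), X = 13.
W^NE = Σw_i − X^NE + (Σα_i)·X^NE = 32 + 1.4·13 = 50.2.
Planner: ∂(Σu_j)/∂x_i = Σα_j − 1 = 1.4 > 0, so everyone contributes w_i; X^SO = 32, W^SO = 32 + 1.4·32 = 76.8.
Deadweight loss = 26.6.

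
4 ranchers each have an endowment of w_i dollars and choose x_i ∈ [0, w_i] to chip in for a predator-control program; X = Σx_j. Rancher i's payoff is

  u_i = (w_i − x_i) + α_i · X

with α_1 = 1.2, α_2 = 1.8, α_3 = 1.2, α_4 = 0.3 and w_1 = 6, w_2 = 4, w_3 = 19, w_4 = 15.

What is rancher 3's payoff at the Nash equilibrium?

∂u_i/∂x_i = α_i − 1, so rancher i contributes w_i if α_i > 1, else 0.
α_i > 1 for i ∈ {1, 2, 3}; NE contributions (6, 4, 19, 0), X = 29.
u_3 = (19 − 19) + 1.2·29 = 34.8.

34.8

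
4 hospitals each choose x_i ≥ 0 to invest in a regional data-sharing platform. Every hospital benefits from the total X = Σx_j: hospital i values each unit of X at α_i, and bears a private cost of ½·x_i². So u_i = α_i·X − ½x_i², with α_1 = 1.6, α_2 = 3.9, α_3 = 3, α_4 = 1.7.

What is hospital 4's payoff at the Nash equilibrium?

15.895

Hospital i's FOC: ∂u_i/∂x_i = α_i − x_i = 0, so x_i* = α_i.
NE contributions = (1.6, 3.9, 3, 1.7); X = 10.2.
u_4 = α_4·X − ½·(x_4)² = 1.7·10.2 − ½·1.7² = 15.895.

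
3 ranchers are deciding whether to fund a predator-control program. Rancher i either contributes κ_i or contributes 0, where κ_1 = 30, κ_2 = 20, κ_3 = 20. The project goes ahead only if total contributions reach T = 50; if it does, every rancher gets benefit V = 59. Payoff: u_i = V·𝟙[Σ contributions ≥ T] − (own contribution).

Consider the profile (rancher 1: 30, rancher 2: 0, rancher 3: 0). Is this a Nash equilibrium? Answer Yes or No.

No

Total = 30 < 50: not provided.
Rancher 1 (pledges 30, payoff -30): dropping to 0 → total 0, payoff 0. Profitable deviation.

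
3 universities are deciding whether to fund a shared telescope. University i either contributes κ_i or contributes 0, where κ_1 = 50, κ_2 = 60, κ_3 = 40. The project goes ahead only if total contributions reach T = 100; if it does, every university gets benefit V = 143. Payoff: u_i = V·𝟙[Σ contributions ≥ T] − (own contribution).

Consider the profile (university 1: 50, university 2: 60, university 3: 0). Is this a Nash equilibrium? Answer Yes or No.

Yes

Total = 110 ≥ 100: provided.
University 1 (pledges 50, payoff 93): dropping to 0 → total 60, payoff 0. No gain.
University 2 (pledges 60, payoff 83): dropping to 0 → total 50, payoff 0. No gain.
University 3 (pledges 0, payoff 143): pledging 40 → total 150, payoff 103. No gain.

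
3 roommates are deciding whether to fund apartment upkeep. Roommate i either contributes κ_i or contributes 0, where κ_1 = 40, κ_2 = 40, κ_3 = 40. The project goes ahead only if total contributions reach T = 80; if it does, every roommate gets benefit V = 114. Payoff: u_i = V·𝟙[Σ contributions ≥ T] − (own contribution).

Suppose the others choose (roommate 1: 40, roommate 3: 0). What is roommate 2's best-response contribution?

40

Others' total = 40. Contributing 40 brings total to 80 ≥ 80: gain V − κ_2 = 74.
Best response: 40.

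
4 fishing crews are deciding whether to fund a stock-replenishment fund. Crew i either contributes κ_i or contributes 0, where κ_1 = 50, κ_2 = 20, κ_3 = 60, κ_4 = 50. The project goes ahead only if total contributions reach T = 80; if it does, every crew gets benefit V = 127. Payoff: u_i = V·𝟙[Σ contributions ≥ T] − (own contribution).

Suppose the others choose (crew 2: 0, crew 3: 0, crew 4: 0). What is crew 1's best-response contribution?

0

Others' total = 0. Even contributing 50 gives 50 < 80: no benefit either way.
Best response: 0.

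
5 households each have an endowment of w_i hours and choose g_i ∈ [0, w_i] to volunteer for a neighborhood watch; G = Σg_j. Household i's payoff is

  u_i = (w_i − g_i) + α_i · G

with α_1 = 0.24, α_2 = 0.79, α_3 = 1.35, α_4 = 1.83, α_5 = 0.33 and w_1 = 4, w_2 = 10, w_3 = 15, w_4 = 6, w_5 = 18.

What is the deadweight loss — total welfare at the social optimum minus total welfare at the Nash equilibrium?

∂u_i/∂g_i = α_i − 1, so household i contributes w_i if α_i > 1, else 0.
α_i > 1 for i ∈ {3, 4}; NE contributions (0, 0, 15, 6, 0), G = 21.
W^NE = Σw_i − G^NE + (Σα_i)·G^NE = 53 + 3.54·21 = 127.34.
Planner: ∂(Σu_j)/∂g_i = Σα_j − 1 = 3.54 > 0, so everyone contributes w_i; G^SO = 53, W^SO = 53 + 3.54·53 = 240.62.
Deadweight loss = 113.28.

113.28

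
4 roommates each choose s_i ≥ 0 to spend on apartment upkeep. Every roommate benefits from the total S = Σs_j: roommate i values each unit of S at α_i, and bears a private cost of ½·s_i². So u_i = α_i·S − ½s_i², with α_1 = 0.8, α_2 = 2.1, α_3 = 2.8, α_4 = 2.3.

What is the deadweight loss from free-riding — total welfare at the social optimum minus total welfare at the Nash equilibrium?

73.09

Roommate i's FOC: ∂u_i/∂s_i = α_i − s_i = 0, so s_i* = α_i.
NE contributions = (0.8, 2.1, 2.8, 2.3); S = 8.
W^NE = (Σα)·S − ½Σα_i² = 8² − ½·18.18 = 54.91.
Planner sets s_i = Σα_j = 8 for every i, so S^SO = 4·8 = 32.
W^SO = (Σα)·S^SO − ½·4·(Σα)² = (4/2)·8² = 128.
Deadweight loss = W^SO − W^NE = 73.09.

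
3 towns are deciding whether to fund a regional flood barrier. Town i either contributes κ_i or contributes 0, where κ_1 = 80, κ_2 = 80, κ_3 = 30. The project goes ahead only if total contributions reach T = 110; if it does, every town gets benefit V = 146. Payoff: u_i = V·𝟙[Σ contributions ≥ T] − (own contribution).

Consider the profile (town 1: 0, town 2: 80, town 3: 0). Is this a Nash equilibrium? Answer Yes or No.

Total = 80 < 110: not provided.
Town 1 (pledges 0, payoff 0): pledging 80 → total 160, payoff 66. Profitable deviation.

No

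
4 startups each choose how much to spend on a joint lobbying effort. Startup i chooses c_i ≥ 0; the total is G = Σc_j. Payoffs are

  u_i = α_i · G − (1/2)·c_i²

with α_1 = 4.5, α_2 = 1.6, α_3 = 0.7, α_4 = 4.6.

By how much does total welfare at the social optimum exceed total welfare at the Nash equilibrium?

Startup i's FOC: ∂u_i/∂c_i = α_i − c_i = 0, so c_i* = α_i.
NE contributions = (4.5, 1.6, 0.7, 4.6); G = 11.4.
W^NE = (Σα)·G − ½Σα_i² = 11.4² − ½·44.46 = 107.73.
Planner sets c_i = Σα_j = 11.4 for every i, so G^SO = 4·11.4 = 45.6.
W^SO = (Σα)·G^SO − ½·4·(Σα)² = (4/2)·11.4² = 259.92.
Deadweight loss = W^SO − W^NE = 152.19.

152.19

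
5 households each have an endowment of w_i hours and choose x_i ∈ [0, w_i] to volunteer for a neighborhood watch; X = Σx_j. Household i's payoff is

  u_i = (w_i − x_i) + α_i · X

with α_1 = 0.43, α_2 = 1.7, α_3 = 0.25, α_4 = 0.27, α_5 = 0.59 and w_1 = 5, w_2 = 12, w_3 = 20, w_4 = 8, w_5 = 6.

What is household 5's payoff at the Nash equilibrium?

∂u_i/∂x_i = α_i − 1, so household i contributes w_i if α_i > 1, else 0.
α_i > 1 for i ∈ {2}; NE contributions (0, 12, 0, 0, 0), X = 12.
u_5 = (6 − 0) + 0.59·12 = 13.08.

13.08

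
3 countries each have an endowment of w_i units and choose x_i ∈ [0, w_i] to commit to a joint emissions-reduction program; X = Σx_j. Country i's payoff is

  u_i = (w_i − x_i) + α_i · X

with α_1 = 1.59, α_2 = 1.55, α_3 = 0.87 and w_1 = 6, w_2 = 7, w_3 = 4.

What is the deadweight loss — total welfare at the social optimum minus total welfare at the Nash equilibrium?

∂u_i/∂x_i = α_i − 1, so country i contributes w_i if α_i > 1, else 0.
α_i > 1 for i ∈ {1, 2}; NE contributions (6, 7, 0), X = 13.
W^NE = Σw_i − X^NE + (Σα_i)·X^NE = 17 + 3.01·13 = 56.13.
Planner: ∂(Σu_j)/∂x_i = Σα_j − 1 = 3.01 > 0, so everyone contributes w_i; X^SO = 17, W^SO = 17 + 3.01·17 = 68.17.
Deadweight loss = 12.04.

12.04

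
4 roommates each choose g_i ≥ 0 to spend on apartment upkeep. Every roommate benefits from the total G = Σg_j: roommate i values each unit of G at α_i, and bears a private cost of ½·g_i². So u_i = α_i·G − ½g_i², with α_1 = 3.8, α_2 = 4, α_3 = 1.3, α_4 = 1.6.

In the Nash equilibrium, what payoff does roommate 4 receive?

15.84

Roommate i's FOC: ∂u_i/∂g_i = α_i − g_i = 0, so g_i* = α_i.
NE contributions = (3.8, 4, 1.3, 1.6); G = 10.7.
u_4 = α_4·G − ½·(g_4)² = 1.6·10.7 − ½·1.6² = 15.84.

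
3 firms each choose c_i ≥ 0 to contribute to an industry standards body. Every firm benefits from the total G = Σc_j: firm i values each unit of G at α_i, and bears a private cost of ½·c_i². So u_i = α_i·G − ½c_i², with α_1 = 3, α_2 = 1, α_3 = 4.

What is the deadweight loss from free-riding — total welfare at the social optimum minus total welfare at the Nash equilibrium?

Firm i's FOC: ∂u_i/∂c_i = α_i − c_i = 0, so c_i* = α_i.
NE contributions = (3, 1, 4); G = 8.
W^NE = (Σα)·G − ½Σα_i² = 8² − ½·26 = 51.
Planner sets c_i = Σα_j = 8 for every i, so G^SO = 3·8 = 24.
W^SO = (Σα)·G^SO − ½·3·(Σα)² = (3/2)·8² = 96.
Deadweight loss = W^SO − W^NE = 45.

45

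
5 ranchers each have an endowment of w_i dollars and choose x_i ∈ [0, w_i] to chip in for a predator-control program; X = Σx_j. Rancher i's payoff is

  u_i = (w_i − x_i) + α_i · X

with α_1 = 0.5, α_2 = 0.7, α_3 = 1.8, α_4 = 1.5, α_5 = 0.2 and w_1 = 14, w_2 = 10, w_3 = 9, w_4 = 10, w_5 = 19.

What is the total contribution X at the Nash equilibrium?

∂u_i/∂x_i = α_i − 1, so rancher i contributes w_i if α_i > 1, else 0.
α_i > 1 for i ∈ {3, 4}; NE contributions (0, 0, 9, 10, 0), X = 19.

19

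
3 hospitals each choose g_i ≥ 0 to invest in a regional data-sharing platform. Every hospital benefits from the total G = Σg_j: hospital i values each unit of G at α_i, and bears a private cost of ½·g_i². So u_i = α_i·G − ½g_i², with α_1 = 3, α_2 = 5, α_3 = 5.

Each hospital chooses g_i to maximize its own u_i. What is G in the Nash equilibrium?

Hospital i's FOC: ∂u_i/∂g_i = α_i − g_i = 0, so g_i* = α_i.
NE contributions = (3, 5, 5); G = 13.

13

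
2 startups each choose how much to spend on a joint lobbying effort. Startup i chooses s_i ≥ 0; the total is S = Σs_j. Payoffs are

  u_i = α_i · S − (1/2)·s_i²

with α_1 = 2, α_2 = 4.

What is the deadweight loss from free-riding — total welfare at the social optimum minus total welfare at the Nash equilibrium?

Startup i's FOC: ∂u_i/∂s_i = α_i − s_i = 0, so s_i* = α_i.
NE contributions = (2, 4); S = 6.
W^NE = (Σα)·S − ½Σα_i² = 6² − ½·20 = 26.
Planner sets s_i = Σα_j = 6 for every i, so S^SO = 2·6 = 12.
W^SO = (Σα)·S^SO − ½·2·(Σα)² = (2/2)·6² = 36.
Deadweight loss = W^SO − W^NE = 10.

10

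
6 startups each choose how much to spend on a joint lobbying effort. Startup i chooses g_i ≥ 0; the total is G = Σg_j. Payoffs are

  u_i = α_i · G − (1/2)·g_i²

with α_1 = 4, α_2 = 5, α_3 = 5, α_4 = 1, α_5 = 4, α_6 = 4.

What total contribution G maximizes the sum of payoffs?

Planner FOC: ∂(Σu_j)/∂g_i = (Σα_j) − g_i = 0, so g_i^SO = Σα_j = 23 for every i; G^SO = 138.

138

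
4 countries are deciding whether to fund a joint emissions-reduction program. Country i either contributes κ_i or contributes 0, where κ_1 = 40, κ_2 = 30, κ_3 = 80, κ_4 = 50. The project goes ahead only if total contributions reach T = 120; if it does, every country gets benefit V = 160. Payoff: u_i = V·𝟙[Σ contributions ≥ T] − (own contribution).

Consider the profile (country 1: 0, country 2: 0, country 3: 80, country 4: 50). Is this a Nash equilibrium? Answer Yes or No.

Yes

Total = 130 ≥ 120: provided.
Country 1 (pledges 0, payoff 160): pledging 40 → total 170, payoff 120. No gain.
Country 2 (pledges 0, payoff 160): pledging 30 → total 160, payoff 130. No gain.
Country 3 (pledges 80, payoff 80): dropping to 0 → total 50, payoff 0. No gain.
Country 4 (pledges 50, payoff 110): dropping to 0 → total 80, payoff 0. No gain.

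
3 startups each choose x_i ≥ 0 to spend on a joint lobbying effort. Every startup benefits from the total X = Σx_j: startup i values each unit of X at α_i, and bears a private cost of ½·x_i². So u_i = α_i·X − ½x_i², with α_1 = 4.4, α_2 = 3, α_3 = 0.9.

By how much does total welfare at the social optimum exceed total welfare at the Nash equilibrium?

Startup i's FOC: ∂u_i/∂x_i = α_i − x_i = 0, so x_i* = α_i.
NE contributions = (4.4, 3, 0.9); X = 8.3.
W^NE = (Σα)·X − ½Σα_i² = 8.3² − ½·29.17 = 54.305.
Planner sets x_i = Σα_j = 8.3 for every i, so X^SO = 3·8.3 = 24.9.
W^SO = (Σα)·X^SO − ½·3·(Σα)² = (3/2)·8.3² = 103.335.
Deadweight loss = W^SO − W^NE = 49.03.

49.03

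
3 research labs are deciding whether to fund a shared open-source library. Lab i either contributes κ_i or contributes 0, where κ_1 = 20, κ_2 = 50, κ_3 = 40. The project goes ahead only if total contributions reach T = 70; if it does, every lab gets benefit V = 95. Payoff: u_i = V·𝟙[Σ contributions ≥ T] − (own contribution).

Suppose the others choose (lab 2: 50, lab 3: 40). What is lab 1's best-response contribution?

Others' total = 90 ≥ 70; contributing adds cost 20 for no extra benefit.
Best response: 0.

0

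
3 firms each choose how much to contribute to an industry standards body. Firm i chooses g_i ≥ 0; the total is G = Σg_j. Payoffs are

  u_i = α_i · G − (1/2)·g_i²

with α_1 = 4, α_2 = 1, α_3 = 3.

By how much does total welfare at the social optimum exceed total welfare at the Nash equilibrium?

45

Firm i's FOC: ∂u_i/∂g_i = α_i − g_i = 0, so g_i* = α_i.
NE contributions = (4, 1, 3); G = 8.
W^NE = (Σα)·G − ½Σα_i² = 8² − ½·26 = 51.
Planner sets g_i = Σα_j = 8 for every i, so G^SO = 3·8 = 24.
W^SO = (Σα)·G^SO − ½·3·(Σα)² = (3/2)·8² = 96.
Deadweight loss = W^SO − W^NE = 45.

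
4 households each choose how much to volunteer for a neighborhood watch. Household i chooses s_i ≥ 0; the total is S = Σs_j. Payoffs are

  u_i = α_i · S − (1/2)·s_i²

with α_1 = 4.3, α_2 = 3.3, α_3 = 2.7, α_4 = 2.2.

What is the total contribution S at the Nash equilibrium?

12.5

Household i's FOC: ∂u_i/∂s_i = α_i − s_i = 0, so s_i* = α_i.
NE contributions = (4.3, 3.3, 2.7, 2.2); S = 12.5.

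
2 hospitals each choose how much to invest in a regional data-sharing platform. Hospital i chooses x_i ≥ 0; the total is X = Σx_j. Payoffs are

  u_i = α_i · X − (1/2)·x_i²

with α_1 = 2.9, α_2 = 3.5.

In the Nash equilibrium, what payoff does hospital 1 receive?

Hospital i's FOC: ∂u_i/∂x_i = α_i − x_i = 0, so x_i* = α_i.
NE contributions = (2.9, 3.5); X = 6.4.
u_1 = α_1·X − ½·(x_1)² = 2.9·6.4 − ½·2.9² = 14.355.

14.355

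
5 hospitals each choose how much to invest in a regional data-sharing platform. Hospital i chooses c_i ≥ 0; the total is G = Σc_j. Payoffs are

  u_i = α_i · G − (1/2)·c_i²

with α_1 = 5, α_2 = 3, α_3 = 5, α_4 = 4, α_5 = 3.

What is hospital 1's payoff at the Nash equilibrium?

87.5

Hospital i's FOC: ∂u_i/∂c_i = α_i − c_i = 0, so c_i* = α_i.
NE contributions = (5, 3, 5, 4, 3); G = 20.
u_1 = α_1·G − ½·(c_1)² = 5·20 − ½·5² = 87.5.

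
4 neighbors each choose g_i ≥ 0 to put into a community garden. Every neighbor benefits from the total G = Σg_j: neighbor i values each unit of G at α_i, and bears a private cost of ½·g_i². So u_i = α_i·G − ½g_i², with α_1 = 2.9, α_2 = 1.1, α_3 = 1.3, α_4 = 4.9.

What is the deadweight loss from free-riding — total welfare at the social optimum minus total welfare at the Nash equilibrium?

Neighbor i's FOC: ∂u_i/∂g_i = α_i − g_i = 0, so g_i* = α_i.
NE contributions = (2.9, 1.1, 1.3, 4.9); G = 10.2.
W^NE = (Σα)·G − ½Σα_i² = 10.2² − ½·35.32 = 86.38.
Planner sets g_i = Σα_j = 10.2 for every i, so G^SO = 4·10.2 = 40.8.
W^SO = (Σα)·G^SO − ½·4·(Σα)² = (4/2)·10.2² = 208.08.
Deadweight loss = W^SO − W^NE = 121.7.

121.7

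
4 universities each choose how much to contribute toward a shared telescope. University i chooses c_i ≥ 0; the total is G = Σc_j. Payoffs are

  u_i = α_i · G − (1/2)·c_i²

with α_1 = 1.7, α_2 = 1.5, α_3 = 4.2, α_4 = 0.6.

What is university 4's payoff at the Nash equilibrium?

University i's FOC: ∂u_i/∂c_i = α_i − c_i = 0, so c_i* = α_i.
NE contributions = (1.7, 1.5, 4.2, 0.6); G = 8.
u_4 = α_4·G − ½·(c_4)² = 0.6·8 − ½·0.6² = 4.62.

4.62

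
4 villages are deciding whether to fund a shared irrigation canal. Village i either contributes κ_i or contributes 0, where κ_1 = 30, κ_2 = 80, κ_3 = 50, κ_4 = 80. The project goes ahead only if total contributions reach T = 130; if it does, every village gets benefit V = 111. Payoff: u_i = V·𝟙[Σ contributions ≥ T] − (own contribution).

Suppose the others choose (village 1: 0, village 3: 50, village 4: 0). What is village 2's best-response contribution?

80

Others' total = 50. Contributing 80 brings total to 130 ≥ 130: gain V − κ_2 = 31.
Best response: 80.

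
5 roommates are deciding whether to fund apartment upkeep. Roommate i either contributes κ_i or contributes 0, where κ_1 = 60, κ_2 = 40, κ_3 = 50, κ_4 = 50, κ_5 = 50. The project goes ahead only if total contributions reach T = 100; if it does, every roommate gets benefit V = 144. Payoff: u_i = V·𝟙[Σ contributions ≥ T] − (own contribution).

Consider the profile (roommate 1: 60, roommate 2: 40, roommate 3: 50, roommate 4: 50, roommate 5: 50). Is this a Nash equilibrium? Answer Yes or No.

No

Total = 250 ≥ 100: provided.
Roommate 1 (pledges 60, payoff 84): dropping to 0 → total 190, payoff 144. Profitable deviation.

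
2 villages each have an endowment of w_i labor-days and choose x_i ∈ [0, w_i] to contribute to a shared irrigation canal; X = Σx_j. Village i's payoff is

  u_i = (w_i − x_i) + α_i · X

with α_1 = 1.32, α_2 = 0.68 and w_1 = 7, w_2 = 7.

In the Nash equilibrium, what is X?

7

∂u_i/∂x_i = α_i − 1, so village i contributes w_i if α_i > 1, else 0.
α_i > 1 for i ∈ {1}; NE contributions (7, 0), X = 7.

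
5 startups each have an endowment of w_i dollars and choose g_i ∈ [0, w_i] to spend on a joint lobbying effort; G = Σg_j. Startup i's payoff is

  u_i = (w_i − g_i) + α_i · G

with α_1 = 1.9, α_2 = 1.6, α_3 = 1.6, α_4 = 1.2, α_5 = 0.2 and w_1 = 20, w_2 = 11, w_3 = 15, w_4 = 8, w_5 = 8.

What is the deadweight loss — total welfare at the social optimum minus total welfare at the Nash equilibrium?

∂u_i/∂g_i = α_i − 1, so startup i contributes w_i if α_i > 1, else 0.
α_i > 1 for i ∈ {1, 2, 3, 4}; NE contributions (20, 11, 15, 8, 0), G = 54.
W^NE = Σw_i − G^NE + (Σα_i)·G^NE = 62 + 5.5·54 = 359.
Planner: ∂(Σu_j)/∂g_i = Σα_j − 1 = 5.5 > 0, so everyone contributes w_i; G^SO = 62, W^SO = 62 + 5.5·62 = 403.
Deadweight loss = 44.

44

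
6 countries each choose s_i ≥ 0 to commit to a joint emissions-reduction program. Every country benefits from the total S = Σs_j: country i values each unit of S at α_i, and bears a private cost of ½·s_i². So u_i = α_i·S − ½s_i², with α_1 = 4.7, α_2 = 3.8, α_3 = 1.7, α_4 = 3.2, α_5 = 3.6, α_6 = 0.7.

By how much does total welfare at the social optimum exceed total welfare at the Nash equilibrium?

658.135

Country i's FOC: ∂u_i/∂s_i = α_i − s_i = 0, so s_i* = α_i.
NE contributions = (4.7, 3.8, 1.7, 3.2, 3.6, 0.7); S = 17.7.
W^NE = (Σα)·S − ½Σα_i² = 17.7² − ½·63.11 = 281.735.
Planner sets s_i = Σα_j = 17.7 for every i, so S^SO = 6·17.7 = 106.2.
W^SO = (Σα)·S^SO − ½·6·(Σα)² = (6/2)·17.7² = 939.87.
Deadweight loss = W^SO − W^NE = 658.135.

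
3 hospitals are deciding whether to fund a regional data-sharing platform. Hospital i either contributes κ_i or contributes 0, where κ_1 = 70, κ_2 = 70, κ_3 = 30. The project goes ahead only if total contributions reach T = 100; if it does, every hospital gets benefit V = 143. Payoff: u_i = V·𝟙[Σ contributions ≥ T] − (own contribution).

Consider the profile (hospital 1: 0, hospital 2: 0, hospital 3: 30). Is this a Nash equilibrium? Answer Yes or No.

No

Total = 30 < 100: not provided.
Hospital 1 (pledges 0, payoff 0): pledging 70 → total 100, payoff 73. Profitable deviation.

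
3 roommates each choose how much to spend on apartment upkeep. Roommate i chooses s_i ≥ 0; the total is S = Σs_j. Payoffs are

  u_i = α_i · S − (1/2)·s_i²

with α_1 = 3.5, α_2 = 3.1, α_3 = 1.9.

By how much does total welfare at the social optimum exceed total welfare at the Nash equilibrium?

Roommate i's FOC: ∂u_i/∂s_i = α_i − s_i = 0, so s_i* = α_i.
NE contributions = (3.5, 3.1, 1.9); S = 8.5.
W^NE = (Σα)·S − ½Σα_i² = 8.5² − ½·25.47 = 59.515.
Planner sets s_i = Σα_j = 8.5 for every i, so S^SO = 3·8.5 = 25.5.
W^SO = (Σα)·S^SO − ½·3·(Σα)² = (3/2)·8.5² = 108.375.
Deadweight loss = W^SO − W^NE = 48.86.

48.86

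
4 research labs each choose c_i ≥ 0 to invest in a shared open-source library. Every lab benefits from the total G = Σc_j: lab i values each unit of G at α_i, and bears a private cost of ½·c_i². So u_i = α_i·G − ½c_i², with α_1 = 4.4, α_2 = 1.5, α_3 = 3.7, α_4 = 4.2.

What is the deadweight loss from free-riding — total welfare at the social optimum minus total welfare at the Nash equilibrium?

216.91

Lab i's FOC: ∂u_i/∂c_i = α_i − c_i = 0, so c_i* = α_i.
NE contributions = (4.4, 1.5, 3.7, 4.2); G = 13.8.
W^NE = (Σα)·G − ½Σα_i² = 13.8² − ½·52.94 = 163.97.
Planner sets c_i = Σα_j = 13.8 for every i, so G^SO = 4·13.8 = 55.2.
W^SO = (Σα)·G^SO − ½·4·(Σα)² = (4/2)·13.8² = 380.88.
Deadweight loss = W^SO − W^NE = 216.91.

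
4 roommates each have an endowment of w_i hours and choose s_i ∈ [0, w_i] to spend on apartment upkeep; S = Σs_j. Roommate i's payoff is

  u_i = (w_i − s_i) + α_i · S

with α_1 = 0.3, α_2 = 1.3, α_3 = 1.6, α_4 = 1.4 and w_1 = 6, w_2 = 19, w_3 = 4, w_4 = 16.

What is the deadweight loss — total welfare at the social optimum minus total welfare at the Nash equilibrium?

21.6

∂u_i/∂s_i = α_i − 1, so roommate i contributes w_i if α_i > 1, else 0.
α_i > 1 for i ∈ {2, 3, 4}; NE contributions (0, 19, 4, 16), S = 39.
W^NE = Σw_i − S^NE + (Σα_i)·S^NE = 45 + 3.6·39 = 185.4.
Planner: ∂(Σu_j)/∂s_i = Σα_j − 1 = 3.6 > 0, so everyone contributes w_i; S^SO = 45, W^SO = 45 + 3.6·45 = 207.
Deadweight loss = 21.6.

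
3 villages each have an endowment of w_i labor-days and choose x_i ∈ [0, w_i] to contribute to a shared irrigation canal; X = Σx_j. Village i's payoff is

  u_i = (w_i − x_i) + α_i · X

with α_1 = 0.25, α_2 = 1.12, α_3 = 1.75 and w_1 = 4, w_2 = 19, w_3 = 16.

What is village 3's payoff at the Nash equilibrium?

∂u_i/∂x_i = α_i − 1, so village i contributes w_i if α_i > 1, else 0.
α_i > 1 for i ∈ {2, 3}; NE contributions (0, 19, 16), X = 35.
u_3 = (16 − 16) + 1.75·35 = 61.25.

61.25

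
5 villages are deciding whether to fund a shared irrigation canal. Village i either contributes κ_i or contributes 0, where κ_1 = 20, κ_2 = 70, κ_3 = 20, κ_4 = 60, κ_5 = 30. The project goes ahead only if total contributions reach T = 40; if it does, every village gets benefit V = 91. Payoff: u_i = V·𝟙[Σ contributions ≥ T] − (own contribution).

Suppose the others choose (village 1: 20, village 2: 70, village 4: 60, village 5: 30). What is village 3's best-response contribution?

0

Others' total = 180 ≥ 40; contributing adds cost 20 for no extra benefit.
Best response: 0.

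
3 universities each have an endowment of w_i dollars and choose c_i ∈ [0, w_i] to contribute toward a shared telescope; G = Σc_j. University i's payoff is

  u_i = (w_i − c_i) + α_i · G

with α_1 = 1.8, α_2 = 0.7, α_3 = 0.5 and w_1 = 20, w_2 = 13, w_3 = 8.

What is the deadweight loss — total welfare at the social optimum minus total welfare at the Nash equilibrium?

∂u_i/∂c_i = α_i − 1, so university i contributes w_i if α_i > 1, else 0.
α_i > 1 for i ∈ {1}; NE contributions (20, 0, 0), G = 20.
W^NE = Σw_i − G^NE + (Σα_i)·G^NE = 41 + 2·20 = 81.
Planner: ∂(Σu_j)/∂c_i = Σα_j − 1 = 2 > 0, so everyone contributes w_i; G^SO = 41, W^SO = 41 + 2·41 = 123.
Deadweight loss = 42.

42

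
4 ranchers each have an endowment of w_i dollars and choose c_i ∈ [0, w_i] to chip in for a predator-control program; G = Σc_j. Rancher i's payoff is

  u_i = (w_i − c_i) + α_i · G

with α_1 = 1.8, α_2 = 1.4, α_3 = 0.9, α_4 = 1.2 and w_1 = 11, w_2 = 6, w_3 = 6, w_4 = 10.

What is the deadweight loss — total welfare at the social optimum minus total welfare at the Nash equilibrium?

∂u_i/∂c_i = α_i − 1, so rancher i contributes w_i if α_i > 1, else 0.
α_i > 1 for i ∈ {1, 2, 4}; NE contributions (11, 6, 0, 10), G = 27.
W^NE = Σw_i − G^NE + (Σα_i)·G^NE = 33 + 4.3·27 = 149.1.
Planner: ∂(Σu_j)/∂c_i = Σα_j − 1 = 4.3 > 0, so everyone contributes w_i; G^SO = 33, W^SO = 33 + 4.3·33 = 174.9.
Deadweight loss = 25.8.

25.8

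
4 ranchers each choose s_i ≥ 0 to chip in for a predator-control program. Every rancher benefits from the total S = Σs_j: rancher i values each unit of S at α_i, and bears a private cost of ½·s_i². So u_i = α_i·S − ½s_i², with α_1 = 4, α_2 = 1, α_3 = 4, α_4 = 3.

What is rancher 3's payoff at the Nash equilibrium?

40

Rancher i's FOC: ∂u_i/∂s_i = α_i − s_i = 0, so s_i* = α_i.
NE contributions = (4, 1, 4, 3); S = 12.
u_3 = α_3·S − ½·(s_3)² = 4·12 − ½·4² = 40.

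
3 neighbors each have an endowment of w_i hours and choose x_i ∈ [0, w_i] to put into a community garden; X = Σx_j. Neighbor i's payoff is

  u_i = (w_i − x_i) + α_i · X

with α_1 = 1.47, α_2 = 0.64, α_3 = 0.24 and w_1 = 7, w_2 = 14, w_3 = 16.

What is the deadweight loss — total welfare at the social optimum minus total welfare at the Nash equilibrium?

∂u_i/∂x_i = α_i − 1, so neighbor i contributes w_i if α_i > 1, else 0.
α_i > 1 for i ∈ {1}; NE contributions (7, 0, 0), X = 7.
W^NE = Σw_i − X^NE + (Σα_i)·X^NE = 37 + 1.35·7 = 46.45.
Planner: ∂(Σu_j)/∂x_i = Σα_j − 1 = 1.35 > 0, so everyone contributes w_i; X^SO = 37, W^SO = 37 + 1.35·37 = 86.95.
Deadweight loss = 40.5.

40.5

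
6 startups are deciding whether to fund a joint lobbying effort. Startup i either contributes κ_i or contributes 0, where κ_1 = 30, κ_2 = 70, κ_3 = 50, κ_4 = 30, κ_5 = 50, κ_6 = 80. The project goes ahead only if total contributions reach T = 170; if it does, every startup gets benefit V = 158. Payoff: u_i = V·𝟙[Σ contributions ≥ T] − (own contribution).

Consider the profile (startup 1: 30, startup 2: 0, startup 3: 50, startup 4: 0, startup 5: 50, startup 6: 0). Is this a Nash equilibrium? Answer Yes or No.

No

Total = 130 < 170: not provided.
Startup 1 (pledges 30, payoff -30): dropping to 0 → total 100, payoff 0. Profitable deviation.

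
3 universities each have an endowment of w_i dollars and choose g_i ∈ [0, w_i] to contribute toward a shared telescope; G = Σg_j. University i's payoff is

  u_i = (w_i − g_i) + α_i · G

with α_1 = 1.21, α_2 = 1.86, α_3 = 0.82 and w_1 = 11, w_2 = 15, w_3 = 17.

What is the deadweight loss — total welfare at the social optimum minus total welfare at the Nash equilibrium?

49.13

∂u_i/∂g_i = α_i − 1, so university i contributes w_i if α_i > 1, else 0.
α_i > 1 for i ∈ {1, 2}; NE contributions (11, 15, 0), G = 26.
W^NE = Σw_i − G^NE + (Σα_i)·G^NE = 43 + 2.89·26 = 118.14.
Planner: ∂(Σu_j)/∂g_i = Σα_j − 1 = 2.89 > 0, so everyone contributes w_i; G^SO = 43, W^SO = 43 + 2.89·43 = 167.27.
Deadweight loss = 49.13.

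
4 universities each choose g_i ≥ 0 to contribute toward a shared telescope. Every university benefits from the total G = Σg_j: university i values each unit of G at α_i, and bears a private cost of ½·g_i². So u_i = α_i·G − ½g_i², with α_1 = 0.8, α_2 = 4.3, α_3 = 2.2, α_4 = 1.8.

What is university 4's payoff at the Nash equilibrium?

University i's FOC: ∂u_i/∂g_i = α_i − g_i = 0, so g_i* = α_i.
NE contributions = (0.8, 4.3, 2.2, 1.8); G = 9.1.
u_4 = α_4·G − ½·(g_4)² = 1.8·9.1 − ½·1.8² = 14.76.

14.76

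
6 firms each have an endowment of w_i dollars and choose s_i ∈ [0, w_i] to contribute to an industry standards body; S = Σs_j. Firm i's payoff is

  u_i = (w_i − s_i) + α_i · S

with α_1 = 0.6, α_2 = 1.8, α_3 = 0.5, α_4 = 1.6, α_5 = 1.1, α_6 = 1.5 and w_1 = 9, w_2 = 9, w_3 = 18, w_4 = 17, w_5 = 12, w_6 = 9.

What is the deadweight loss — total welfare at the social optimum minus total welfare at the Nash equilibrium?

164.7

∂u_i/∂s_i = α_i − 1, so firm i contributes w_i if α_i > 1, else 0.
α_i > 1 for i ∈ {2, 4, 5, 6}; NE contributions (0, 9, 0, 17, 12, 9), S = 47.
W^NE = Σw_i − S^NE + (Σα_i)·S^NE = 74 + 6.1·47 = 360.7.
Planner: ∂(Σu_j)/∂s_i = Σα_j − 1 = 6.1 > 0, so everyone contributes w_i; S^SO = 74, W^SO = 74 + 6.1·74 = 525.4.
Deadweight loss = 164.7.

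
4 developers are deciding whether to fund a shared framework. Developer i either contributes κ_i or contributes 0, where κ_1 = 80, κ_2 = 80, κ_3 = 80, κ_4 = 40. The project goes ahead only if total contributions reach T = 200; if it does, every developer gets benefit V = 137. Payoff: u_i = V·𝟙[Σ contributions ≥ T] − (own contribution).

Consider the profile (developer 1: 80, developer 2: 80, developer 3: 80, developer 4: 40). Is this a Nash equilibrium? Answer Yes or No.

No

Total = 280 ≥ 200: provided.
Developer 1 (pledges 80, payoff 57): dropping to 0 → total 200, payoff 137. Profitable deviation.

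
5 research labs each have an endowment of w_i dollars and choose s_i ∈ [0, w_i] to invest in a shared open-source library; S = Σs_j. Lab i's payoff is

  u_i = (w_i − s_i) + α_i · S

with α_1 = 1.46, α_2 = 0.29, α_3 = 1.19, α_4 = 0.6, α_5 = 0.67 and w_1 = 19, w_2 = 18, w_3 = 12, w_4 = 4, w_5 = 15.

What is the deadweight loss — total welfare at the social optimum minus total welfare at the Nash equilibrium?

∂u_i/∂s_i = α_i − 1, so lab i contributes w_i if α_i > 1, else 0.
α_i > 1 for i ∈ {1, 3}; NE contributions (19, 0, 12, 0, 0), S = 31.
W^NE = Σw_i − S^NE + (Σα_i)·S^NE = 68 + 3.21·31 = 167.51.
Planner: ∂(Σu_j)/∂s_i = Σα_j − 1 = 3.21 > 0, so everyone contributes w_i; S^SO = 68, W^SO = 68 + 3.21·68 = 286.28.
Deadweight loss = 118.77.

118.77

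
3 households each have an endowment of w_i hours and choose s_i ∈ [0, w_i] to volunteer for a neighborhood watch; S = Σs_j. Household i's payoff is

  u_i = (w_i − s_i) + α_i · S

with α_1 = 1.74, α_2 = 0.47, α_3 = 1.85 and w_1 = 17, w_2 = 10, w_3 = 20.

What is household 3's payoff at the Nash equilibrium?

∂u_i/∂s_i = α_i − 1, so household i contributes w_i if α_i > 1, else 0.
α_i > 1 for i ∈ {1, 3}; NE contributions (17, 0, 20), S = 37.
u_3 = (20 − 20) + 1.85·37 = 68.45.

68.45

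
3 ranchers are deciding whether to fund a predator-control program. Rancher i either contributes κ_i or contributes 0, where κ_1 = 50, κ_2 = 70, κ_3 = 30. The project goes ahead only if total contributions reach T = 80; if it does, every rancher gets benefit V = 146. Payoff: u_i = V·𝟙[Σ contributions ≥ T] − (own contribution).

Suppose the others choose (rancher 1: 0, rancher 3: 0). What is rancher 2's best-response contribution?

0

Others' total = 0. Even contributing 70 gives 70 < 80: no benefit either way.
Best response: 0.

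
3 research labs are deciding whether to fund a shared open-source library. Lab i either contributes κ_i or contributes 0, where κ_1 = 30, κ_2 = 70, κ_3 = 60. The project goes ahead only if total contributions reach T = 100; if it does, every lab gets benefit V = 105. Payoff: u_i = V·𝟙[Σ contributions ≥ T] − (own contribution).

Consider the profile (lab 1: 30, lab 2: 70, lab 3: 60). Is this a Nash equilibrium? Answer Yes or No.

Total = 160 ≥ 100: provided.
Lab 1 (pledges 30, payoff 75): dropping to 0 → total 130, payoff 105. Profitable deviation.

No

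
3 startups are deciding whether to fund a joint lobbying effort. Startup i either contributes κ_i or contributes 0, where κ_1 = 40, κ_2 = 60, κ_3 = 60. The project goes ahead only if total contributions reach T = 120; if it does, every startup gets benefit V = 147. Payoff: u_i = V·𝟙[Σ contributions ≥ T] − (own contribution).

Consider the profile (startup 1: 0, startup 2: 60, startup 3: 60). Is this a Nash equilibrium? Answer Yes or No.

Yes

Total = 120 ≥ 120: provided.
Startup 1 (pledges 0, payoff 147): pledging 40 → total 160, payoff 107. No gain.
Startup 2 (pledges 60, payoff 87): dropping to 0 → total 60, payoff 0. No gain.
Startup 3 (pledges 60, payoff 87): dropping to 0 → total 60, payoff 0. No gain.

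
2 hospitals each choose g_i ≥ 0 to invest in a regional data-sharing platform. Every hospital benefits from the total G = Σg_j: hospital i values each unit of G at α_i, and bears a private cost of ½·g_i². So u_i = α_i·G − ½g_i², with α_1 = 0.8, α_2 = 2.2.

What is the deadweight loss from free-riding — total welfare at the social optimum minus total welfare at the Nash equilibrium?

2.74

Hospital i's FOC: ∂u_i/∂g_i = α_i − g_i = 0, so g_i* = α_i.
NE contributions = (0.8, 2.2); G = 3.
W^NE = (Σα)·G − ½Σα_i² = 3² − ½·5.48 = 6.26.
Planner sets g_i = Σα_j = 3 for every i, so G^SO = 2·3 = 6.
W^SO = (Σα)·G^SO − ½·2·(Σα)² = (2/2)·3² = 9.
Deadweight loss = W^SO − W^NE = 2.74.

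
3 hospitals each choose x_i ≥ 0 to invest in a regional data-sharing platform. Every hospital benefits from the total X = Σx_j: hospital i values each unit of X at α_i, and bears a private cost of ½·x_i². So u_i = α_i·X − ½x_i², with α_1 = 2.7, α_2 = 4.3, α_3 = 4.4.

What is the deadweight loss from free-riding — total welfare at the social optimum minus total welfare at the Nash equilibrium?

87.55

Hospital i's FOC: ∂u_i/∂x_i = α_i − x_i = 0, so x_i* = α_i.
NE contributions = (2.7, 4.3, 4.4); X = 11.4.
W^NE = (Σα)·X − ½Σα_i² = 11.4² − ½·45.14 = 107.39.
Planner sets x_i = Σα_j = 11.4 for every i, so X^SO = 3·11.4 = 34.2.
W^SO = (Σα)·X^SO − ½·3·(Σα)² = (3/2)·11.4² = 194.94.
Deadweight loss = W^SO − W^NE = 87.55.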